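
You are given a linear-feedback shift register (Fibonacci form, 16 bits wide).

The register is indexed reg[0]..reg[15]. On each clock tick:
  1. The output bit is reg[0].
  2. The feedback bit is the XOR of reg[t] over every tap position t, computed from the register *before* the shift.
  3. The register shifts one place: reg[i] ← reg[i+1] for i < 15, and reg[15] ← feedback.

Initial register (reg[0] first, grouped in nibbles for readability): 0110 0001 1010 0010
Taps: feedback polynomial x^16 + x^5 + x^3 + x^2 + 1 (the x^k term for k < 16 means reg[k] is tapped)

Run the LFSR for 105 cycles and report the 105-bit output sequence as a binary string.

011000011010001011011110011001001001100001000001001100110110101000001000110100110111011101101011111111001

tick  register→output (feedback)
  0  0110000110100010→0 (1)
  1  1100001101000101→1 (1)
  2  1000011010001011→1 (0)
  3  0000110100010110→0 (1)
  4  0001101000101101→0 (1)
  5  0011010001011011→0 (1)
  6  0110100010110111→0 (1)
  7  1101000101101111→1 (0)
  8  1010001011011110→1 (0)
  9  0100010110111100→0 (1)
 10  1000101101111001→1 (1)
 11  0001011011110011→0 (0)
 12  0010110111100110→0 (0)
 13  0101101111001100→0 (1)
 14  1011011110011001→1 (0)
 15  0110111100110010→0 (0)
 16  1101111001100100→1 (1)
 17  1011110011001001→1 (0)
 18  0111100110010010→0 (0)
 19  1111001100100100→1 (1)
 20  1110011001001001→1 (1)
 21  1100110010010011→1 (0)
 22  1001100100100110→1 (0)
 23  0011001001001100→0 (0)
 24  0110010010011000→0 (0)
 25  1100100100110000→1 (1)
 26  1001001001100001→1 (0)
 27  0010010011000010→0 (0)
 28  0100100110000100→0 (0)
 29  1001001100001000→1 (0)
 30  0010011000010000→0 (0)
 31  0100110000100000→0 (1)
 32  1001100001000001→1 (0)
 33  0011000010000010→0 (0)
 34  0110000100000100→0 (1)
 35  1100001000001001→1 (1)
 36  1000010000010011→1 (0)
 37  0000100000100110→0 (0)
 38  0001000001001100→0 (1)
 39  0010000010011001→0 (1)
 40  0100000100110011→0 (0)
 41  1000001001100110→1 (1)
 42  0000010011001101→0 (1)
 43  0000100110011011→0 (0)
 44  0001001100110110→0 (1)
 45  0010011001101101→0 (0)
 46  0100110011011010→0 (1)
 47  1001100110110101→1 (0)
 48  0011001101101010→0 (0)
 49  0110011011010100→0 (0)
 50  1100110110101000→1 (0)
 51  1001101101010000→1 (0)
 52  0011011010100000→0 (1)
 53  0110110101000001→0 (0)
 54  1101101010000010→1 (0)
 55  1011010100000100→1 (0)
 56  0110101000001000→0 (1)
 57  1101010000010001→1 (1)
 58  1010100000100011→1 (0)
 59  0101000001000110→0 (1)
 60  1010000010001101→1 (0)
 61  0100000100011010→0 (0)
 62  1000001000110100→1 (1)
 63  0000010001101001→0 (1)
 64  0000100011010011→0 (0)
 65  0001000110100110→0 (1)
 66  0010001101001101→0 (1)
 67  0100011010011011→0 (1)
 68  1000110100110111→1 (0)
 69  0001101001101110→0 (1)
 70  0011010011011101→0 (1)
 71  0110100110111011→0 (1)
 72  1101001101110111→1 (0)
 73  1010011011101110→1 (1)
 74  0100110111011101→0 (1)
 75  1001101110111011→1 (0)
 76  0011011101110110→0 (1)
 77  0110111011101101→0 (0)
 78  1101110111011010→1 (1)
 79  1011101110110101→1 (1)
 80  0111011101101011→0 (1)
 81  1110111011010111→1 (1)
 82  1101110110101111→1 (1)
 83  1011101101011111→1 (1)
 84  0111011010111111→0 (1)
 85  1110110101111111→1 (1)
 86  1101101011111111→1 (0)
 87  1011010111111110→1 (0)
 88  0110101111111100→0 (1)
 89  1101011111111001→1 (1)
 90  1010111111110011→1 (1)
 91  0101111111100111→0 (0)
 92  1011111111001110→1 (0)
 93  0111111110011100→0 (1)
 94  1111111100111001→1 (0)
 95  1111111001110010→1 (0)
 96  1111110011100100→1 (0)
 97  1111100111001000→1 (1)
 98  1111001110010001→1 (1)
 99  1110011100100011→1 (1)
100  1100111001000111→1 (0)
101  1001110010001110→1 (1)
102  0011100100011101→0 (0)
103  0111001000111010→0 (0)
104  1110010001110100→1 (1)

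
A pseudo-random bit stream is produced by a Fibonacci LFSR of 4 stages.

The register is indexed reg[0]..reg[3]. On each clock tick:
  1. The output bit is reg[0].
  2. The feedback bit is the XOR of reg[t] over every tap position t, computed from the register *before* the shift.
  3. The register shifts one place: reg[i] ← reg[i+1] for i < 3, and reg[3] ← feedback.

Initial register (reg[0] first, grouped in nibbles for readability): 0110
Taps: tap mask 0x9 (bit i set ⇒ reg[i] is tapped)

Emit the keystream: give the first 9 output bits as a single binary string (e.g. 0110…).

011001000

step | reg (before) | out | fb
   0 | 0110 | 0 | 0
   1 | 1100 | 1 | 1
   2 | 1001 | 1 | 0
   3 | 0010 | 0 | 0
   4 | 0100 | 0 | 0
   5 | 1000 | 1 | 1
   6 | 0001 | 0 | 1
   7 | 0011 | 0 | 1
   8 | 0111 | 0 | 1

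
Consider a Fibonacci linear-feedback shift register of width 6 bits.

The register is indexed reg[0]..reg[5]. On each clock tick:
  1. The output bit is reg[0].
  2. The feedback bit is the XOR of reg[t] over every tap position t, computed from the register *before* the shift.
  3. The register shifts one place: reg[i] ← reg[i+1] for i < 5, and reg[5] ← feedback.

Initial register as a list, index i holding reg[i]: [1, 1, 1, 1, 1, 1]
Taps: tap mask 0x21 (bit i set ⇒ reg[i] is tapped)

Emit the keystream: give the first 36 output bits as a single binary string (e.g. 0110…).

111111010101100110111011010010011100

step | reg (before) | out | fb
   0 | 111111 | 1 | 0
   1 | 111110 | 1 | 1
   2 | 111101 | 1 | 0
   3 | 111010 | 1 | 1
   4 | 110101 | 1 | 0
   5 | 101010 | 1 | 1
   6 | 010101 | 0 | 1
   7 | 101011 | 1 | 0
   8 | 010110 | 0 | 0
   9 | 101100 | 1 | 1
  10 | 011001 | 0 | 1
  11 | 110011 | 1 | 0
  12 | 100110 | 1 | 1
  13 | 001101 | 0 | 1
  14 | 011011 | 0 | 1
  15 | 110111 | 1 | 0
  16 | 101110 | 1 | 1
  17 | 011101 | 0 | 1
  18 | 111011 | 1 | 0
  19 | 110110 | 1 | 1
  20 | 101101 | 1 | 0
  21 | 011010 | 0 | 0
  22 | 110100 | 1 | 1
  23 | 101001 | 1 | 0
  24 | 010010 | 0 | 0
  25 | 100100 | 1 | 1
  26 | 001001 | 0 | 1
  27 | 010011 | 0 | 1
  28 | 100111 | 1 | 0
  29 | 001110 | 0 | 0
  30 | 011100 | 0 | 0
  31 | 111000 | 1 | 1
  32 | 110001 | 1 | 0
  33 | 100010 | 1 | 1
  34 | 000101 | 0 | 1
  35 | 001011 | 0 | 1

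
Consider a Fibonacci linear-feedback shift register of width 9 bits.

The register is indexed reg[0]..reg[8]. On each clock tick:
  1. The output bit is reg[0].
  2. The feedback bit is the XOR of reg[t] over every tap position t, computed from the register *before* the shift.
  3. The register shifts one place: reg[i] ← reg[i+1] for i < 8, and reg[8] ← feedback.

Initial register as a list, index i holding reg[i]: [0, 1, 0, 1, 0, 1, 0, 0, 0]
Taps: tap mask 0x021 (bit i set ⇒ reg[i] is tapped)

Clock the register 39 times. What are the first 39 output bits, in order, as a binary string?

010101000110110011111001111000101101110

tick  register→output (feedback)
  0  010101000→0 (1)
  1  101010001→1 (1)
  2  010100011→0 (0)
  3  101000110→1 (1)
  4  010001101→0 (1)
  5  100011011→1 (0)
  6  000110110→0 (0)
  7  001101100→0 (1)
  8  011011001→0 (1)
  9  110110011→1 (1)
 10  101100111→1 (1)
 11  011001111→0 (1)
 12  110011111→1 (0)
 13  100111110→1 (0)
 14  001111100→0 (1)
 15  011111001→0 (1)
 16  111110011→1 (1)
 17  111100111→1 (1)
 18  111001111→1 (0)
 19  110011110→1 (0)
 20  100111100→1 (0)
 21  001111000→0 (1)
 22  011110001→0 (0)
 23  111100010→1 (1)
 24  111000101→1 (1)
 25  110001011→1 (0)
 26  100010110→1 (1)
 27  000101101→0 (1)
 28  001011011→0 (1)
 29  010110111→0 (0)
 30  101101110→1 (0)
 31  011011100→0 (1)
 32  110111001→1 (0)
 33  101110010→1 (1)
 34  011100101→0 (0)
 35  111001010→1 (0)
 36  110010100→1 (1)
 37  100101001→1 (0)
 38  001010010→0 (0)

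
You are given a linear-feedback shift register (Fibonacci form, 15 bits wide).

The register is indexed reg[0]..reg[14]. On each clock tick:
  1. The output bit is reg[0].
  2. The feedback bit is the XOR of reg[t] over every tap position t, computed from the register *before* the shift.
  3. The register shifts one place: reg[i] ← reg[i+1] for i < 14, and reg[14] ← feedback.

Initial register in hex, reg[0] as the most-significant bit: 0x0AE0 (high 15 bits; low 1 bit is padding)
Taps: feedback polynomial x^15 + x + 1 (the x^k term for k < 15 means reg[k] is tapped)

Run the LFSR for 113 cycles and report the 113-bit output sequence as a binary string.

k : reg_k → out_k, fb_k
0: 000010101110000 → 0, fb=0
1: 000101011100000 → 0, fb=0
2: 001010111000000 → 0, fb=0
3: 010101110000000 → 0, fb=1
4: 101011100000001 → 1, fb=1
5: 010111000000011 → 0, fb=1
6: 101110000000111 → 1, fb=1
7: 011100000001111 → 0, fb=1
8: 111000000011111 → 1, fb=0
9: 110000000111110 → 1, fb=0
10: 100000001111100 → 1, fb=1
11: 000000011111001 → 0, fb=0
12: 000000111110010 → 0, fb=0
13: 000001111100100 → 0, fb=0
14: 000011111001000 → 0, fb=0
15: 000111110010000 → 0, fb=0
16: 001111100100000 → 0, fb=0
17: 011111001000000 → 0, fb=1
18: 111110010000001 → 1, fb=0
19: 111100100000010 → 1, fb=0
20: 111001000000100 → 1, fb=0
21: 110010000001000 → 1, fb=0
22: 100100000010000 → 1, fb=1
23: 001000000100001 → 0, fb=0
24: 010000001000010 → 0, fb=1
25: 100000010000101 → 1, fb=1
26: 000000100001011 → 0, fb=0
27: 000001000010110 → 0, fb=0
28: 000010000101100 → 0, fb=0
29: 000100001011000 → 0, fb=0
30: 001000010110000 → 0, fb=0
31: 010000101100000 → 0, fb=1
32: 100001011000001 → 1, fb=1
33: 000010110000011 → 0, fb=0
34: 000101100000110 → 0, fb=0
35: 001011000001100 → 0, fb=0
36: 010110000011000 → 0, fb=1
37: 101100000110001 → 1, fb=1
38: 011000001100011 → 0, fb=1
39: 110000011000111 → 1, fb=0
40: 100000110001110 → 1, fb=1
41: 000001100011101 → 0, fb=0
42: 000011000111010 → 0, fb=0
43: 000110001110100 → 0, fb=0
44: 001100011101000 → 0, fb=0
45: 011000111010000 → 0, fb=1
46: 110001110100001 → 1, fb=0
47: 100011101000010 → 1, fb=1
48: 000111010000101 → 0, fb=0
49: 001110100001010 → 0, fb=0
50: 011101000010100 → 0, fb=1
51: 111010000101001 → 1, fb=0
52: 110100001010010 → 1, fb=0
53: 101000010100100 → 1, fb=1
54: 010000101001001 → 0, fb=1
55: 100001010010011 → 1, fb=1
56: 000010100100111 → 0, fb=0
57: 000101001001110 → 0, fb=0
58: 001010010011100 → 0, fb=0
59: 010100100111000 → 0, fb=1
60: 101001001110001 → 1, fb=1
61: 010010011100011 → 0, fb=1
62: 100100111000111 → 1, fb=1
63: 001001110001111 → 0, fb=0
64: 010011100011110 → 0, fb=1
65: 100111000111101 → 1, fb=1
66: 001110001111011 → 0, fb=0
67: 011100011110110 → 0, fb=1
68: 111000111101101 → 1, fb=0
69: 110001111011010 → 1, fb=0
70: 100011110110100 → 1, fb=1
71: 000111101101001 → 0, fb=0
72: 001111011010010 → 0, fb=0
73: 011110110100100 → 0, fb=1
74: 111101101001001 → 1, fb=0
75: 111011010010010 → 1, fb=0
76: 110110100100100 → 1, fb=0
77: 101101001001000 → 1, fb=1
78: 011010010010001 → 0, fb=1
79: 110100100100011 → 1, fb=0
80: 101001001000110 → 1, fb=1
81: 010010010001101 → 0, fb=1
82: 100100100011011 → 1, fb=1
83: 001001000110111 → 0, fb=0
84: 010010001101110 → 0, fb=1
85: 100100011011101 → 1, fb=1
86: 001000110111011 → 0, fb=0
87: 010001101110110 → 0, fb=1
88: 100011011101101 → 1, fb=1
89: 000110111011011 → 0, fb=0
90: 001101110110110 → 0, fb=0
91: 011011101101100 → 0, fb=1
92: 110111011011001 → 1, fb=0
93: 101110110110010 → 1, fb=1
94: 011101101100101 → 0, fb=1
95: 111011011001011 → 1, fb=0
96: 110110110010110 → 1, fb=0
97: 101101100101100 → 1, fb=1
98: 011011001011001 → 0, fb=1
99: 110110010110011 → 1, fb=0
100: 101100101100110 → 1, fb=1
101: 011001011001101 → 0, fb=1
102: 110010110011011 → 1, fb=0
103: 100101100110110 → 1, fb=1
104: 001011001101101 → 0, fb=0
105: 010110011011010 → 0, fb=1
106: 101100110110101 → 1, fb=1
107: 011001101101011 → 0, fb=1
108: 110011011010111 → 1, fb=0
109: 100110110101110 → 1, fb=1
110: 001101101011101 → 0, fb=0
111: 011011010111010 → 0, fb=1
112: 110110101110101 → 1, fb=0

00001010111000000011111001000000100001011000001100011101000010100100111000111101101001001000110111011011001011001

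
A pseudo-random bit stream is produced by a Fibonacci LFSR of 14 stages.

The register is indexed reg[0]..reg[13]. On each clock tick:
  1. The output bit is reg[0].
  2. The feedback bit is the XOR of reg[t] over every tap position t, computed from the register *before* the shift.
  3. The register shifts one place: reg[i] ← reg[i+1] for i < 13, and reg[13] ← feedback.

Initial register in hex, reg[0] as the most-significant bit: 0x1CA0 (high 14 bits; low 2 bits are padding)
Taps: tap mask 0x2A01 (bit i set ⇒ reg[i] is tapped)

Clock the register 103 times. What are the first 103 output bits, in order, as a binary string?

tick  register→output (feedback)
  0  00011100101000→0 (0)
  1  00111001010000→0 (1)
  2  01110010100001→0 (1)
  3  11100101000011→1 (0)
  4  11001010000110→1 (0)
  5  10010100001100→1 (0)
  6  00101000011000→0 (1)
  7  01010000110001→0 (0)
  8  10100001100010→1 (1)
  9  01000011000101→0 (0)
 10  10000110001010→1 (1)
 11  00001100010101→0 (1)
 12  00011000101011→0 (1)
 13  00110001010111→0 (1)
 14  01100010101111→0 (0)
 15  11000101011110→1 (1)
 16  10001010111101→1 (0)
 17  00010101111010→0 (1)
 18  00101011110101→0 (1)
 19  01010111101011→0 (1)
 20  10101111010111→1 (0)
 21  01011110101110→0 (1)
 22  10111101011101→1 (0)
 23  01111010111010→0 (1)
 24  11110101110101→1 (0)
 25  11101011101010→1 (1)
 26  11010111010101→1 (0)
 27  10101110101010→1 (1)
 28  01011101010101→0 (1)
 29  10111010101011→1 (0)
 30  01110101010110→0 (0)
 31  11101010101100→1 (0)
 32  11010101011000→1 (0)
 33  10101010110000→1 (0)
 34  01010101100000→0 (0)
 35  10101011000000→1 (1)
 36  01010110000001→0 (1)
 37  10101100000011→1 (0)
 38  01011000000110→0 (1)
 39  10110000001101→1 (1)
 40  01100000011011→0 (0)
 41  11000000110110→1 (1)
 42  10000001101101→1 (1)
 43  00000011011011→0 (0)
 44  00000110110110→0 (0)
 45  00001101101100→0 (1)
 46  00011011011001→0 (0)
 47  00110110110010→0 (1)
 48  01101101100101→0 (0)
 49  11011011001010→1 (1)
 50  10110110010101→1 (0)
 51  01101100101010→0 (0)
 52  11011001010100→1 (1)
 53  10110010101001→1 (0)
 54  01100101010010→0 (1)
 55  11001010100101→1 (1)
 56  10010101001011→1 (0)
 57  00101010010110→0 (0)
 58  01010100101100→0 (1)
 59  10101001011001→1 (1)
 60  01010010110011→0 (0)
 61  10100101100110→1 (0)
 62  01001011001100→0 (1)
 63  10010110011001→1 (1)
 64  00101100110011→0 (0)
 65  01011001100110→0 (1)
 66  10110011001101→1 (1)
 67  01100110011011→0 (0)
 68  11001100110110→1 (1)
 69  10011001101101→1 (1)
 70  00110011011011→0 (0)
 71  01100110110110→0 (0)
 72  11001101101100→1 (0)
 73  10011011011000→1 (0)
 74  00110110110000→0 (1)
 75  01101101100001→0 (1)
 76  11011011000011→1 (0)
 77  10110110000110→1 (0)
 78  01101100001100→0 (1)
 79  11011000011001→1 (1)
 80  10110000110011→1 (1)
 81  01100001100111→0 (0)
 82  11000011001110→1 (0)
 83  10000110011100→1 (1)
 84  00001100111001→0 (0)
 85  00011001110010→0 (1)
 86  00110011100101→0 (0)
 87  01100111001010→0 (0)
 88  11001110010100→1 (1)
 89  10011100101001→1 (0)
 90  00111001010010→0 (1)
 91  01110010100101→0 (0)
 92  11100101001010→1 (1)
 93  11001010010101→1 (0)
 94  10010100101010→1 (1)
 95  00101001010101→0 (1)
 96  01010010101011→0 (1)
 97  10100101010111→1 (0)
 98  01001010101110→0 (1)
 99  10010101011101→1 (0)
100  00101010111010→0 (1)
101  01010101110101→0 (1)
102  10101011101011→1 (0)

0001110010100001100010101111010111010101011000000110110110010101001011001100110110110000110011100101001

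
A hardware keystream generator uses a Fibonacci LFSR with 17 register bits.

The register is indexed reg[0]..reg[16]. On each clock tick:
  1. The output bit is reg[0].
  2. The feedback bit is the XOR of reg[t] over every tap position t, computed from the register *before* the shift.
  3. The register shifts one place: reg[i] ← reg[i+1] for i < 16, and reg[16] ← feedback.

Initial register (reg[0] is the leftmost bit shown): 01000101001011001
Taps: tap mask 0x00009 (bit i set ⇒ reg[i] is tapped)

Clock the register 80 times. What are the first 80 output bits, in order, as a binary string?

01000101001011001011011000100100100000111000000001001111110000010001100011100100

step | reg (before) | out | fb
   0 | 01000101001011001 | 0 | 0
   1 | 10001010010110010 | 1 | 1
   2 | 00010100101100101 | 0 | 1
   3 | 00101001011001011 | 0 | 0
   4 | 01010010110010110 | 0 | 1
   5 | 10100101100101101 | 1 | 1
   6 | 01001011001011011 | 0 | 0
   7 | 10010110010110110 | 1 | 0
   8 | 00101100101101100 | 0 | 0
   9 | 01011001011011000 | 0 | 1
  10 | 10110010110110001 | 1 | 0
  11 | 01100101101100010 | 0 | 0
  12 | 11001011011000100 | 1 | 1
  13 | 10010110110001001 | 1 | 0
  14 | 00101101100010010 | 0 | 0
  15 | 01011011000100100 | 0 | 1
  16 | 10110110001001001 | 1 | 0
  17 | 01101100010010010 | 0 | 0
  18 | 11011000100100100 | 1 | 0
  19 | 10110001001001000 | 1 | 0
  20 | 01100010010010000 | 0 | 0
  21 | 11000100100100000 | 1 | 1
  22 | 10001001001000001 | 1 | 1
  23 | 00010010010000011 | 0 | 1
  24 | 00100100100000111 | 0 | 0
  25 | 01001001000001110 | 0 | 0
  26 | 10010010000011100 | 1 | 0
  27 | 00100100000111000 | 0 | 0
  28 | 01001000001110000 | 0 | 0
  29 | 10010000011100000 | 1 | 0
  30 | 00100000111000000 | 0 | 0
  31 | 01000001110000000 | 0 | 0
  32 | 10000011100000000 | 1 | 1
  33 | 00000111000000001 | 0 | 0
  34 | 00001110000000010 | 0 | 0
  35 | 00011100000000100 | 0 | 1
  36 | 00111000000001001 | 0 | 1
  37 | 01110000000010011 | 0 | 1
  38 | 11100000000100111 | 1 | 1
  39 | 11000000001001111 | 1 | 1
  40 | 10000000010011111 | 1 | 1
  41 | 00000000100111111 | 0 | 0
  42 | 00000001001111110 | 0 | 0
  43 | 00000010011111100 | 0 | 0
  44 | 00000100111111000 | 0 | 0
  45 | 00001001111110000 | 0 | 0
  46 | 00010011111100000 | 0 | 1
  47 | 00100111111000001 | 0 | 0
  48 | 01001111110000010 | 0 | 0
  49 | 10011111100000100 | 1 | 0
  50 | 00111111000001000 | 0 | 1
  51 | 01111110000010001 | 0 | 1
  52 | 11111100000100011 | 1 | 0
  53 | 11111000001000110 | 1 | 0
  54 | 11110000010001100 | 1 | 0
  55 | 11100000100011000 | 1 | 1
  56 | 11000001000110001 | 1 | 1
  57 | 10000010001100011 | 1 | 1
  58 | 00000100011000111 | 0 | 0
  59 | 00001000110001110 | 0 | 0
  60 | 00010001100011100 | 0 | 1
  61 | 00100011000111001 | 0 | 0
  62 | 01000110001110010 | 0 | 0
  63 | 10001100011100100 | 1 | 1
  64 | 00011000111001001 | 0 | 1
  65 | 00110001110010011 | 0 | 1
  66 | 01100011100100111 | 0 | 0
  67 | 11000111001001110 | 1 | 1
  68 | 10001110010011101 | 1 | 1
  69 | 00011100100111011 | 0 | 1
  70 | 00111001001110111 | 0 | 1
  71 | 01110010011101111 | 0 | 1
  72 | 11100100111011111 | 1 | 1
  73 | 11001001110111111 | 1 | 1
  74 | 10010011101111111 | 1 | 0
  75 | 00100111011111110 | 0 | 0
  76 | 01001110111111100 | 0 | 0
  77 | 10011101111111000 | 1 | 0
  78 | 00111011111110000 | 0 | 1
  79 | 01110111111100001 | 0 | 1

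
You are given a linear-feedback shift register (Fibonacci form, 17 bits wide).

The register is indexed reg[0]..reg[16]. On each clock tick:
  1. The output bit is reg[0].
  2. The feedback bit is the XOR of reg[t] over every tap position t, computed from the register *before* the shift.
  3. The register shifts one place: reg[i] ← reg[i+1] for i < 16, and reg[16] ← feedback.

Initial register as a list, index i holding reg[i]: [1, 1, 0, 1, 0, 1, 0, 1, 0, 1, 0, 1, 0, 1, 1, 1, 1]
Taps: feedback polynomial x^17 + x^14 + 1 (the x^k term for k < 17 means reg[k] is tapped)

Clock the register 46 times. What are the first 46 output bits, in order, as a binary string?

1101010101010111100110011001100011010110000011

k : reg_k → out_k, fb_k
0: 11010101010101111 → 1, fb=0
1: 10101010101011110 → 1, fb=0
2: 01010101010111100 → 0, fb=1
3: 10101010101111001 → 1, fb=1
4: 01010101011110011 → 0, fb=0
5: 10101010111100110 → 1, fb=0
6: 01010101111001100 → 0, fb=1
7: 10101011110011001 → 1, fb=1
8: 01010111100110011 → 0, fb=0
9: 10101111001100110 → 1, fb=0
10: 01011110011001100 → 0, fb=1
11: 10111100110011001 → 1, fb=1
12: 01111001100110011 → 0, fb=0
13: 11110011001100110 → 1, fb=0
14: 11100110011001100 → 1, fb=0
15: 11001100110011000 → 1, fb=1
16: 10011001100110001 → 1, fb=1
17: 00110011001100011 → 0, fb=0
18: 01100110011000110 → 0, fb=1
19: 11001100110001101 → 1, fb=0
20: 10011001100011010 → 1, fb=1
21: 00110011000110101 → 0, fb=1
22: 01100110001101011 → 0, fb=0
23: 11001100011010110 → 1, fb=0
24: 10011000110101100 → 1, fb=0
25: 00110001101011000 → 0, fb=0
26: 01100011010110000 → 0, fb=0
27: 11000110101100000 → 1, fb=1
28: 10001101011000001 → 1, fb=1
29: 00011010110000011 → 0, fb=0
30: 00110101100000110 → 0, fb=1
31: 01101011000001101 → 0, fb=1
32: 11010110000011011 → 1, fb=1
33: 10101100000110111 → 1, fb=0
34: 01011000001101110 → 0, fb=1
35: 10110000011011101 → 1, fb=0
36: 01100000110111010 → 0, fb=0
37: 11000001101110100 → 1, fb=0
38: 10000011011101000 → 1, fb=1
39: 00000110111010001 → 0, fb=0
40: 00001101110100010 → 0, fb=0
41: 00011011101000100 → 0, fb=1
42: 00110111010001001 → 0, fb=0
43: 01101110100010010 → 0, fb=0
44: 11011101000100100 → 1, fb=0
45: 10111010001001000 → 1, fb=1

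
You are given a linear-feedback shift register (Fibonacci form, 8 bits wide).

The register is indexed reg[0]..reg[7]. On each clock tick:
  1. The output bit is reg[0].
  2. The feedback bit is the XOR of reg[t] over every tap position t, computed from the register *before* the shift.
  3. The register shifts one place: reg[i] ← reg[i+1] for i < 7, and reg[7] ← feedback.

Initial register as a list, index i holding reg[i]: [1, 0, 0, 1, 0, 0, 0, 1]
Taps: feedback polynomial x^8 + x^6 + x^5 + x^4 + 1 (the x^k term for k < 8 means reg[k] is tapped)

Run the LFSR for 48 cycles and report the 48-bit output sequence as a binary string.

100100011100010000000101100011110100001111111100

step | reg (before) | out | fb
   0 | 10010001 | 1 | 1
   1 | 00100011 | 0 | 1
   2 | 01000111 | 0 | 0
   3 | 10001110 | 1 | 0
   4 | 00011100 | 0 | 0
   5 | 00111000 | 0 | 1
   6 | 01110001 | 0 | 0
   7 | 11100010 | 1 | 0
   8 | 11000100 | 1 | 0
   9 | 10001000 | 1 | 0
  10 | 00010000 | 0 | 0
  11 | 00100000 | 0 | 0
  12 | 01000000 | 0 | 0
  13 | 10000000 | 1 | 1
  14 | 00000001 | 0 | 0
  15 | 00000010 | 0 | 1
  16 | 00000101 | 0 | 1
  17 | 00001011 | 0 | 0
  18 | 00010110 | 0 | 0
  19 | 00101100 | 0 | 0
  20 | 01011000 | 0 | 1
  21 | 10110001 | 1 | 1
  22 | 01100011 | 0 | 1
  23 | 11000111 | 1 | 1
  24 | 10001111 | 1 | 0
  25 | 00011110 | 0 | 1
  26 | 00111101 | 0 | 0
  27 | 01111010 | 0 | 0
  28 | 11110100 | 1 | 0
  29 | 11101000 | 1 | 0
  30 | 11010000 | 1 | 1
  31 | 10100001 | 1 | 1
  32 | 01000011 | 0 | 1
  33 | 10000111 | 1 | 1
  34 | 00001111 | 0 | 1
  35 | 00011111 | 0 | 1
  36 | 00111111 | 0 | 1
  37 | 01111111 | 0 | 1
  38 | 11111111 | 1 | 0
  39 | 11111110 | 1 | 0
  40 | 11111100 | 1 | 1
  41 | 11111001 | 1 | 0
  42 | 11110010 | 1 | 0
  43 | 11100100 | 1 | 0
  44 | 11001000 | 1 | 0
  45 | 10010000 | 1 | 1
  46 | 00100001 | 0 | 0
  47 | 01000010 | 0 | 1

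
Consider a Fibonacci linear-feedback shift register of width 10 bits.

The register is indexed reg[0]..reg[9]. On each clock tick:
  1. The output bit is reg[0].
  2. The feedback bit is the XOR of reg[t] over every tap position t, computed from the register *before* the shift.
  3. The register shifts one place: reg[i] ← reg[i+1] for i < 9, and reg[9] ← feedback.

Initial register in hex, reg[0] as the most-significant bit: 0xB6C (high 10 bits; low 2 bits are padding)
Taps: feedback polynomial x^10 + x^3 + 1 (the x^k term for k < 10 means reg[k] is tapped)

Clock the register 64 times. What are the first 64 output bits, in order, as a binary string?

1011011011000000001100000110110011000010101101011100011011111100

step | reg (before) | out | fb
   0 | 1011011011 | 1 | 0
   1 | 0110110110 | 0 | 0
   2 | 1101101100 | 1 | 0
   3 | 1011011000 | 1 | 0
   4 | 0110110000 | 0 | 0
   5 | 1101100000 | 1 | 0
   6 | 1011000000 | 1 | 0
   7 | 0110000000 | 0 | 0
   8 | 1100000000 | 1 | 1
   9 | 1000000001 | 1 | 1
  10 | 0000000011 | 0 | 0
  11 | 0000000110 | 0 | 0
  12 | 0000001100 | 0 | 0
  13 | 0000011000 | 0 | 0
  14 | 0000110000 | 0 | 0
  15 | 0001100000 | 0 | 1
  16 | 0011000001 | 0 | 1
  17 | 0110000011 | 0 | 0
  18 | 1100000110 | 1 | 1
  19 | 1000001101 | 1 | 1
  20 | 0000011011 | 0 | 0
  21 | 0000110110 | 0 | 0
  22 | 0001101100 | 0 | 1
  23 | 0011011001 | 0 | 1
  24 | 0110110011 | 0 | 0
  25 | 1101100110 | 1 | 0
  26 | 1011001100 | 1 | 0
  27 | 0110011000 | 0 | 0
  28 | 1100110000 | 1 | 1
  29 | 1001100001 | 1 | 0
  30 | 0011000010 | 0 | 1
  31 | 0110000101 | 0 | 0
  32 | 1100001010 | 1 | 1
  33 | 1000010101 | 1 | 1
  34 | 0000101011 | 0 | 0
  35 | 0001010110 | 0 | 1
  36 | 0010101101 | 0 | 0
  37 | 0101011010 | 0 | 1
  38 | 1010110101 | 1 | 1
  39 | 0101101011 | 0 | 1
  40 | 1011010111 | 1 | 0
  41 | 0110101110 | 0 | 0
  42 | 1101011100 | 1 | 0
  43 | 1010111000 | 1 | 1
  44 | 0101110001 | 0 | 1
  45 | 1011100011 | 1 | 0
  46 | 0111000110 | 0 | 1
  47 | 1110001101 | 1 | 1
  48 | 1100011011 | 1 | 1
  49 | 1000110111 | 1 | 1
  50 | 0001101111 | 0 | 1
  51 | 0011011111 | 0 | 1
  52 | 0110111111 | 0 | 0
  53 | 1101111110 | 1 | 0
  54 | 1011111100 | 1 | 0
  55 | 0111111000 | 0 | 1
  56 | 1111110001 | 1 | 0
  57 | 1111100010 | 1 | 0
  58 | 1111000100 | 1 | 0
  59 | 1110001000 | 1 | 1
  60 | 1100010001 | 1 | 1
  61 | 1000100011 | 1 | 1
  62 | 0001000111 | 0 | 1
  63 | 0010001111 | 0 | 0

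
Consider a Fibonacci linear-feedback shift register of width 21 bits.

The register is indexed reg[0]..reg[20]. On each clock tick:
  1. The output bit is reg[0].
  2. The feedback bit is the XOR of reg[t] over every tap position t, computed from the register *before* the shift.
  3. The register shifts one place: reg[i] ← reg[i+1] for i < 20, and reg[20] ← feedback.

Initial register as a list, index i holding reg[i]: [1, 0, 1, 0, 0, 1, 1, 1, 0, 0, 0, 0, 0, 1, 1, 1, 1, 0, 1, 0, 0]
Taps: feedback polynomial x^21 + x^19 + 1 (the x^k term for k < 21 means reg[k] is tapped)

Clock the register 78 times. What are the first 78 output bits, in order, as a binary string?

101001110000011110100100001101010110010000101011011101101000000100011100100100

step | reg (before) | out | fb
   0 | 101001110000011110100 | 1 | 1
   1 | 010011100000111101001 | 0 | 0
   2 | 100111000001111010010 | 1 | 0
   3 | 001110000011110100100 | 0 | 0
   4 | 011100000111101001000 | 0 | 0
   5 | 111000001111010010000 | 1 | 1
   6 | 110000011110100100001 | 1 | 1
   7 | 100000111101001000011 | 1 | 0
   8 | 000001111010010000110 | 0 | 1
   9 | 000011110100100001101 | 0 | 0
  10 | 000111101001000011010 | 0 | 1
  11 | 001111010010000110101 | 0 | 0
  12 | 011110100100001101010 | 0 | 1
  13 | 111101001000011010101 | 1 | 1
  14 | 111010010000110101011 | 1 | 0
  15 | 110100100001101010110 | 1 | 0
  16 | 101001000011010101100 | 1 | 1
  17 | 010010000110101011001 | 0 | 0
  18 | 100100001101010110010 | 1 | 0
  19 | 001000011010101100100 | 0 | 0
  20 | 010000110101011001000 | 0 | 0
  21 | 100001101010110010000 | 1 | 1
  22 | 000011010101100100001 | 0 | 0
  23 | 000110101011001000010 | 0 | 1
  24 | 001101010110010000101 | 0 | 0
  25 | 011010101100100001010 | 0 | 1
  26 | 110101011001000010101 | 1 | 1
  27 | 101010110010000101011 | 1 | 0
  28 | 010101100100001010110 | 0 | 1
  29 | 101011001000010101101 | 1 | 1
  30 | 010110010000101011011 | 0 | 1
  31 | 101100100001010110111 | 1 | 0
  32 | 011001000010101101110 | 0 | 1
  33 | 110010000101011011101 | 1 | 1
  34 | 100100001010110111011 | 1 | 0
  35 | 001000010101101110110 | 0 | 1
  36 | 010000101011011101101 | 0 | 0
  37 | 100001010110111011010 | 1 | 0
  38 | 000010101101110110100 | 0 | 0
  39 | 000101011011101101000 | 0 | 0
  40 | 001010110111011010000 | 0 | 0
  41 | 010101101110110100000 | 0 | 0
  42 | 101011011101101000000 | 1 | 1
  43 | 010110111011010000001 | 0 | 0
  44 | 101101110110100000010 | 1 | 0
  45 | 011011101101000000100 | 0 | 0
  46 | 110111011010000001000 | 1 | 1
  47 | 101110110100000010001 | 1 | 1
  48 | 011101101000000100011 | 0 | 1
  49 | 111011010000001000111 | 1 | 0
  50 | 110110100000010001110 | 1 | 0
  51 | 101101000000100011100 | 1 | 1
  52 | 011010000001000111001 | 0 | 0
  53 | 110100000010001110010 | 1 | 0
  54 | 101000000100011100100 | 1 | 1
  55 | 010000001000111001001 | 0 | 0
  56 | 100000010001110010010 | 1 | 0
  57 | 000000100011100100100 | 0 | 0
  58 | 000001000111001001000 | 0 | 0
  59 | 000010001110010010000 | 0 | 0
  60 | 000100011100100100000 | 0 | 0
  61 | 001000111001001000000 | 0 | 0
  62 | 010001110010010000000 | 0 | 0
  63 | 100011100100100000000 | 1 | 1
  64 | 000111001001000000001 | 0 | 0
  65 | 001110010010000000010 | 0 | 1
  66 | 011100100100000000101 | 0 | 0
  67 | 111001001000000001010 | 1 | 0
  68 | 110010010000000010100 | 1 | 1
  69 | 100100100000000101001 | 1 | 1
  70 | 001001000000001010011 | 0 | 1
  71 | 010010000000010100111 | 0 | 1
  72 | 100100000000101001111 | 1 | 0
  73 | 001000000001010011110 | 0 | 1
  74 | 010000000010100111101 | 0 | 0
  75 | 100000000101001111010 | 1 | 0
  76 | 000000001010011110100 | 0 | 0
  77 | 000000010100111101000 | 0 | 0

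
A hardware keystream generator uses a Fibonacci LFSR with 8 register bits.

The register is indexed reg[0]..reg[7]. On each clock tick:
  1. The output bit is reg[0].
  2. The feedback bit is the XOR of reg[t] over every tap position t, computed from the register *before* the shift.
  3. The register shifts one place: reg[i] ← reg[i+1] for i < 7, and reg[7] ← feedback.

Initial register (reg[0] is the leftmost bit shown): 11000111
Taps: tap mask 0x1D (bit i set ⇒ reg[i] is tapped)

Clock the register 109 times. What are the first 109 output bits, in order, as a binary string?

step | reg (before) | out | fb
   0 | 11000111 | 1 | 1
   1 | 10001111 | 1 | 0
   2 | 00011110 | 0 | 0
   3 | 00111100 | 0 | 1
   4 | 01111001 | 0 | 1
   5 | 11110011 | 1 | 1
   6 | 11100111 | 1 | 0
   7 | 11001110 | 1 | 0
   8 | 10011100 | 1 | 1
   9 | 00111001 | 0 | 1
  10 | 01110011 | 0 | 0
  11 | 11100110 | 1 | 0
  12 | 11001100 | 1 | 0
  13 | 10011000 | 1 | 1
  14 | 00110001 | 0 | 0
  15 | 01100010 | 0 | 1
  16 | 11000101 | 1 | 1
  17 | 10001011 | 1 | 0
  18 | 00010110 | 0 | 1
  19 | 00101101 | 0 | 0
  20 | 01011010 | 0 | 0
  21 | 10110100 | 1 | 1
  22 | 01101001 | 0 | 0
  23 | 11010010 | 1 | 0
  24 | 10100100 | 1 | 0
  25 | 01001000 | 0 | 1
  26 | 10010001 | 1 | 0
  27 | 00100010 | 0 | 1
  28 | 01000101 | 0 | 0
  29 | 10001010 | 1 | 0
  30 | 00010100 | 0 | 1
  31 | 00101001 | 0 | 0
  32 | 01010010 | 0 | 1
  33 | 10100101 | 1 | 0
  34 | 01001010 | 0 | 1
  35 | 10010101 | 1 | 0
  36 | 00101010 | 0 | 0
  37 | 01010100 | 0 | 1
  38 | 10101001 | 1 | 1
  39 | 01010011 | 0 | 1
  40 | 10100111 | 1 | 0
  41 | 01001110 | 0 | 1
  42 | 10011101 | 1 | 1
  43 | 00111011 | 0 | 1
  44 | 01110111 | 0 | 0
  45 | 11101110 | 1 | 1
  46 | 11011101 | 1 | 1
  47 | 10111011 | 1 | 0
  48 | 01110110 | 0 | 0
  49 | 11101100 | 1 | 1
  50 | 11011001 | 1 | 1
  51 | 10110011 | 1 | 1
  52 | 01100111 | 0 | 1
  53 | 11001111 | 1 | 0
  54 | 10011110 | 1 | 1
  55 | 00111101 | 0 | 1
  56 | 01111011 | 0 | 1
  57 | 11110111 | 1 | 1
  58 | 11101111 | 1 | 1
  59 | 11011111 | 1 | 1
  60 | 10111111 | 1 | 0
  61 | 01111110 | 0 | 1
  62 | 11111101 | 1 | 0
  63 | 11111010 | 1 | 0
  64 | 11110100 | 1 | 1
  65 | 11101001 | 1 | 1
  66 | 11010011 | 1 | 0
  67 | 10100110 | 1 | 0
  68 | 01001100 | 0 | 1
  69 | 10011001 | 1 | 1
  70 | 00110011 | 0 | 0
  71 | 01100110 | 0 | 1
  72 | 11001101 | 1 | 0
  73 | 10011010 | 1 | 1
  74 | 00110101 | 0 | 0
  75 | 01101010 | 0 | 0
  76 | 11010100 | 1 | 0
  77 | 10101000 | 1 | 1
  78 | 01010001 | 0 | 1
  79 | 10100011 | 1 | 0
  80 | 01000110 | 0 | 0
  81 | 10001100 | 1 | 0
  82 | 00011000 | 0 | 0
  83 | 00110000 | 0 | 0
  84 | 01100000 | 0 | 1
  85 | 11000001 | 1 | 1
  86 | 10000011 | 1 | 1
  87 | 00000111 | 0 | 0
  88 | 00001110 | 0 | 1
  89 | 00011101 | 0 | 0
  90 | 00111010 | 0 | 1
  91 | 01110101 | 0 | 0
  92 | 11101010 | 1 | 1
  93 | 11010101 | 1 | 0
  94 | 10101010 | 1 | 1
  95 | 01010101 | 0 | 1
  96 | 10101011 | 1 | 1
  97 | 01010111 | 0 | 1
  98 | 10101111 | 1 | 1
  99 | 01011111 | 0 | 0
 100 | 10111110 | 1 | 0
 101 | 01111100 | 0 | 1
 102 | 11111001 | 1 | 0
 103 | 11110010 | 1 | 1
 104 | 11100101 | 1 | 0
 105 | 11001010 | 1 | 0
 106 | 10010100 | 1 | 0
 107 | 00101000 | 0 | 0
 108 | 01010000 | 0 | 1

1100011110011100110001011010010001010010101001110111011001111011111101001100110101000110000011101010101111100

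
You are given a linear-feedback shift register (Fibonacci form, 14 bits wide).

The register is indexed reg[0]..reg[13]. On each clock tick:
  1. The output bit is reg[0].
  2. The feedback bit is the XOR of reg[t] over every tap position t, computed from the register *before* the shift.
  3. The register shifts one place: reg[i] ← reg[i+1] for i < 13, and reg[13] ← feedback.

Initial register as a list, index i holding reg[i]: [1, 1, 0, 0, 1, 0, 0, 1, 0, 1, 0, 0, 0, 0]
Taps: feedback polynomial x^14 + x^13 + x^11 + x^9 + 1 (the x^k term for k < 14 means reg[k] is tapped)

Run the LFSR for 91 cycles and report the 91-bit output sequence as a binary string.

1100100101000001111001001101001001110100010000101110110101110100111101110000110000101111001

k : reg_k → out_k, fb_k
0: 11001001010000 → 1, fb=0
1: 10010010100000 → 1, fb=1
2: 00100101000001 → 0, fb=1
3: 01001010000011 → 0, fb=1
4: 10010100000111 → 1, fb=1
5: 00101000001111 → 0, fb=0
6: 01010000011110 → 0, fb=0
7: 10100000111100 → 1, fb=1
8: 01000001111001 → 0, fb=0
9: 10000011110010 → 1, fb=0
10: 00000111100100 → 0, fb=1
11: 00001111001001 → 0, fb=1
12: 00011110010011 → 0, fb=0
13: 00111100100110 → 0, fb=1
14: 01111001001101 → 0, fb=0
15: 11110010011010 → 1, fb=0
16: 11100100110100 → 1, fb=1
17: 11001001101001 → 1, fb=0
18: 10010011010010 → 1, fb=0
19: 00100110100100 → 0, fb=1
20: 01001101001001 → 0, fb=1
21: 10011010010011 → 1, fb=1
22: 00110100100111 → 0, fb=0
23: 01101001001110 → 0, fb=1
24: 11010010011101 → 1, fb=0
25: 10100100111010 → 1, fb=0
26: 01001001110100 → 0, fb=0
27: 10010011101000 → 1, fb=1
28: 00100111010001 → 0, fb=0
29: 01001110100010 → 0, fb=0
30: 10011101000100 → 1, fb=0
31: 00111010001000 → 0, fb=0
32: 01110100010000 → 0, fb=1
33: 11101000100001 → 1, fb=0
34: 11010001000010 → 1, fb=1
35: 10100010000101 → 1, fb=1
36: 01000100001011 → 0, fb=1
37: 10001000010111 → 1, fb=0
38: 00010000101110 → 0, fb=1
39: 00100001011101 → 0, fb=1
40: 01000010111011 → 0, fb=0
41: 10000101110110 → 1, fb=1
42: 00001011101101 → 0, fb=0
43: 00010111011010 → 0, fb=1
44: 00101110110101 → 0, fb=1
45: 01011101101011 → 0, fb=1
46: 10111011010111 → 1, fb=0
47: 01110110101110 → 0, fb=1
48: 11101101011101 → 1, fb=0
49: 11011010111010 → 1, fb=0
50: 10110101110100 → 1, fb=1
51: 01101011101001 → 0, fb=1
52: 11010111010011 → 1, fb=1
53: 10101110100111 → 1, fb=1
54: 01011101001111 → 0, fb=0
55: 10111010011110 → 1, fb=1
56: 01110100111101 → 0, fb=1
57: 11101001111011 → 1, fb=1
58: 11010011110111 → 1, fb=0
59: 10100111101110 → 1, fb=0
60: 01001111011100 → 0, fb=0
61: 10011110111000 → 1, fb=0
62: 00111101110000 → 0, fb=1
63: 01111011100001 → 0, fb=1
64: 11110111000011 → 1, fb=0
65: 11101110000110 → 1, fb=0
66: 11011100001100 → 1, fb=0
67: 10111000011000 → 1, fb=0
68: 01110000110000 → 0, fb=1
69: 11100001100001 → 1, fb=0
70: 11000011000010 → 1, fb=1
71: 10000110000101 → 1, fb=1
72: 00001100001011 → 0, fb=1
73: 00011000010111 → 0, fb=1
74: 00110000101111 → 0, fb=0
75: 01100001011110 → 0, fb=0
76: 11000010111100 → 1, fb=1
77: 10000101111001 → 1, fb=1
78: 00001011110011 → 0, fb=0
79: 00010111100110 → 0, fb=1
80: 00101111001101 → 0, fb=0
81: 01011110011010 → 0, fb=1
82: 10111100110101 → 1, fb=0
83: 01111001101010 → 0, fb=0
84: 11110011010100 → 1, fb=1
85: 11100110101001 → 1, fb=0
86: 11001101010010 → 1, fb=0
87: 10011010100100 → 1, fb=0
88: 00110101001000 → 0, fb=0
89: 01101010010000 → 0, fb=1
90: 11010100100001 → 1, fb=0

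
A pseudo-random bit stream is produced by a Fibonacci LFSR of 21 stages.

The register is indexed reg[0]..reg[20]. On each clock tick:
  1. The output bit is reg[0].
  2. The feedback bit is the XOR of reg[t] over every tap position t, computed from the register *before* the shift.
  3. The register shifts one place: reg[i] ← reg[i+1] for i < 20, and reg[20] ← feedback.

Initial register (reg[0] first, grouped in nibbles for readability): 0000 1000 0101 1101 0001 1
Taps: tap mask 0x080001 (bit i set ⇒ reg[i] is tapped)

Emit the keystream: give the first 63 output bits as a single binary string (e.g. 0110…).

step | reg (before) | out | fb
   0 | 000010000101110100011 | 0 | 1
   1 | 000100001011101000111 | 0 | 1
   2 | 001000010111010001111 | 0 | 1
   3 | 010000101110100011111 | 0 | 1
   4 | 100001011101000111111 | 1 | 0
   5 | 000010111010001111110 | 0 | 1
   6 | 000101110100011111101 | 0 | 0
   7 | 001011101000111111010 | 0 | 1
   8 | 010111010001111110101 | 0 | 0
   9 | 101110100011111101010 | 1 | 0
  10 | 011101000111111010100 | 0 | 0
  11 | 111010001111110101000 | 1 | 1
  12 | 110100011111101010001 | 1 | 1
  13 | 101000111111010100011 | 1 | 0
  14 | 010001111110101000110 | 0 | 1
  15 | 100011111101010001101 | 1 | 1
  16 | 000111111010100011011 | 0 | 1
  17 | 001111110101000110111 | 0 | 1
  18 | 011111101010001101111 | 0 | 1
  19 | 111111010100011011111 | 1 | 0
  20 | 111110101000110111110 | 1 | 0
  21 | 111101010001101111100 | 1 | 1
  22 | 111010100011011111001 | 1 | 1
  23 | 110101000110111110011 | 1 | 0
  24 | 101010001101111100110 | 1 | 0
  25 | 010100011011111001100 | 0 | 0
  26 | 101000110111110011000 | 1 | 1
  27 | 010001101111100110001 | 0 | 0
  28 | 100011011111001100010 | 1 | 0
  29 | 000110111110011000100 | 0 | 0
  30 | 001101111100110001000 | 0 | 0
  31 | 011011111001100010000 | 0 | 0
  32 | 110111110011000100000 | 1 | 1
  33 | 101111100110001000001 | 1 | 1
  34 | 011111001100010000011 | 0 | 1
  35 | 111110011000100000111 | 1 | 0
  36 | 111100110001000001110 | 1 | 0
  37 | 111001100010000011100 | 1 | 1
  38 | 110011000100000111001 | 1 | 1
  39 | 100110001000001110011 | 1 | 0
  40 | 001100010000011100110 | 0 | 1
  41 | 011000100000111001101 | 0 | 0
  42 | 110001000001110011010 | 1 | 0
  43 | 100010000011100110100 | 1 | 1
  44 | 000100000111001101001 | 0 | 0
  45 | 001000001110011010010 | 0 | 1
  46 | 010000011100110100101 | 0 | 0
  47 | 100000111001101001010 | 1 | 0
  48 | 000001110011010010100 | 0 | 0
  49 | 000011100110100101000 | 0 | 0
  50 | 000111001101001010000 | 0 | 0
  51 | 001110011010010100000 | 0 | 0
  52 | 011100110100101000000 | 0 | 0
  53 | 111001101001010000000 | 1 | 1
  54 | 110011010010100000001 | 1 | 1
  55 | 100110100101000000011 | 1 | 0
  56 | 001101001010000000110 | 0 | 1
  57 | 011010010100000001101 | 0 | 0
  58 | 110100101000000011010 | 1 | 0
  59 | 101001010000000110100 | 1 | 1
  60 | 010010100000001101001 | 0 | 0
  61 | 100101000000011010010 | 1 | 0
  62 | 001010000000110100100 | 0 | 0

000010000101110100011111101010001101111100110001000001110011010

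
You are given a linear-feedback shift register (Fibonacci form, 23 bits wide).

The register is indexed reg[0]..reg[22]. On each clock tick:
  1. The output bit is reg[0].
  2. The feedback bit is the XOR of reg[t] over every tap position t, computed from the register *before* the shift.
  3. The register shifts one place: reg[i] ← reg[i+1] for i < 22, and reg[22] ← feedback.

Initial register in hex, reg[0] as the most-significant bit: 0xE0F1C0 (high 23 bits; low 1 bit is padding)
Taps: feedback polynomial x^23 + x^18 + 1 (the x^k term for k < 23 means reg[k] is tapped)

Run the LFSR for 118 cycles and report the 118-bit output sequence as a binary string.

1110000011110001110000011100111110011111011110000101110111010000011100110010001010110101010011000010010001001000110111

k : reg_k → out_k, fb_k
0: 11100000111100011100000 → 1, fb=1
1: 11000001111000111000001 → 1, fb=1
2: 10000011110001110000011 → 1, fb=1
3: 00000111100011100000111 → 0, fb=0
4: 00001111000111000001110 → 0, fb=0
5: 00011110001110000011100 → 0, fb=1
6: 00111100011100000111001 → 0, fb=1
7: 01111000111000001110011 → 0, fb=1
8: 11110001110000011100111 → 1, fb=1
9: 11100011100000111001111 → 1, fb=1
10: 11000111000001110011111 → 1, fb=0
11: 10001110000011100111110 → 1, fb=0
12: 00011100000111001111100 → 0, fb=1
13: 00111000001110011111001 → 0, fb=1
14: 01110000011100111110011 → 0, fb=1
15: 11100000111001111100111 → 1, fb=1
16: 11000001110011111001111 → 1, fb=1
17: 10000011100111110011111 → 1, fb=0
18: 00000111001111100111110 → 0, fb=1
19: 00001110011111001111101 → 0, fb=1
20: 00011100111110011111011 → 0, fb=1
21: 00111001111100111110111 → 0, fb=1
22: 01110011111001111101111 → 0, fb=0
23: 11100111110011111011110 → 1, fb=0
24: 11001111100111110111100 → 1, fb=0
25: 10011111001111101111000 → 1, fb=0
26: 00111110011111011110000 → 0, fb=1
27: 01111100111110111100001 → 0, fb=0
28: 11111001111101111000010 → 1, fb=1
29: 11110011111011110000101 → 1, fb=1
30: 11100111110111100001011 → 1, fb=1
31: 11001111101111000010111 → 1, fb=0
32: 10011111011110000101110 → 1, fb=1
33: 00111110111100001011101 → 0, fb=1
34: 01111101111000010111011 → 0, fb=1
35: 11111011110000101110111 → 1, fb=0
36: 11110111100001011101110 → 1, fb=1
37: 11101111000010111011101 → 1, fb=0
38: 11011110000101110111010 → 1, fb=0
39: 10111100001011101110100 → 1, fb=0
40: 01111000010111011101000 → 0, fb=0
41: 11110000101110111010000 → 1, fb=0
42: 11100001011101110100000 → 1, fb=1
43: 11000010111011101000001 → 1, fb=1
44: 10000101110111010000011 → 1, fb=1
45: 00001011101110100000111 → 0, fb=0
46: 00010111011101000001110 → 0, fb=0
47: 00101110111010000011100 → 0, fb=1
48: 01011101110100000111001 → 0, fb=1
49: 10111011101000001110011 → 1, fb=0
50: 01110111010000011100110 → 0, fb=0
51: 11101110100000111001100 → 1, fb=1
52: 11011101000001110011001 → 1, fb=0
53: 10111010000011100110010 → 1, fb=0
54: 01110100000111001100100 → 0, fb=0
55: 11101000001110011001000 → 1, fb=1
56: 11010000011100110010001 → 1, fb=0
57: 10100000111001100100010 → 1, fb=1
58: 01000001110011001000101 → 0, fb=0
59: 10000011100110010001010 → 1, fb=1
60: 00000111001100100010101 → 0, fb=1
61: 00001110011001000101011 → 0, fb=0
62: 00011100110010001010110 → 0, fb=1
63: 00111001100100010101101 → 0, fb=0
64: 01110011001000101011010 → 0, fb=1
65: 11100110010001010110101 → 1, fb=0
66: 11001100100010101101010 → 1, fb=1
67: 10011001000101011010101 → 1, fb=0
68: 00110010001010110101010 → 0, fb=0
69: 01100100010101101010100 → 0, fb=1
70: 11001000101011010101001 → 1, fb=1
71: 10010001010110101010011 → 1, fb=0
72: 00100010101101010100110 → 0, fb=0
73: 01000101011010101001100 → 0, fb=0
74: 10001010110101010011000 → 1, fb=0
75: 00010101101010100110000 → 0, fb=1
76: 00101011010101001100001 → 0, fb=0
77: 01010110101010011000010 → 0, fb=0
78: 10101101010100110000100 → 1, fb=1
79: 01011010101001100001001 → 0, fb=0
80: 10110101010011000010010 → 1, fb=0
81: 01101010100110000100100 → 0, fb=0
82: 11010101001100001001000 → 1, fb=1
83: 10101010011000010010001 → 1, fb=0
84: 01010100110000100100010 → 0, fb=0
85: 10101001100001001000100 → 1, fb=1
86: 01010011000010010001001 → 0, fb=0
87: 10100110000100100010010 → 1, fb=0
88: 01001100001001000100100 → 0, fb=0
89: 10011000010010001001000 → 1, fb=1
90: 00110000100100010010001 → 0, fb=1
91: 01100001001000100100011 → 0, fb=0
92: 11000010010001001000110 → 1, fb=1
93: 10000100100010010001101 → 1, fb=1
94: 00001001000100100011011 → 0, fb=1
95: 00010010001001000110111 → 0, fb=1
96: 00100100010010001101111 → 0, fb=0
97: 01001000100100011011110 → 0, fb=1
98: 10010001001000110111101 → 1, fb=0
99: 00100010010001101111010 → 0, fb=1
100: 01000100100011011110101 → 0, fb=1
101: 10001001000110111101011 → 1, fb=1
102: 00010010001101111010111 → 0, fb=1
103: 00100100011011110101111 → 0, fb=0
104: 01001000110111101011110 → 0, fb=1
105: 10010001101111010111101 → 1, fb=0
106: 00100011011110101111010 → 0, fb=1
107: 01000110111101011110101 → 0, fb=1
108: 10001101111010111101011 → 1, fb=1
109: 00011011110101111010111 → 0, fb=1
110: 00110111101011110101111 → 0, fb=0
111: 01101111010111101011110 → 0, fb=1
112: 11011110101111010111101 → 1, fb=0
113: 10111101011110101111010 → 1, fb=0
114: 01111010111101011110100 → 0, fb=1
115: 11110101111010111101001 → 1, fb=1
116: 11101011110101111010011 → 1, fb=0
117: 11010111101011110100110 → 1, fb=1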